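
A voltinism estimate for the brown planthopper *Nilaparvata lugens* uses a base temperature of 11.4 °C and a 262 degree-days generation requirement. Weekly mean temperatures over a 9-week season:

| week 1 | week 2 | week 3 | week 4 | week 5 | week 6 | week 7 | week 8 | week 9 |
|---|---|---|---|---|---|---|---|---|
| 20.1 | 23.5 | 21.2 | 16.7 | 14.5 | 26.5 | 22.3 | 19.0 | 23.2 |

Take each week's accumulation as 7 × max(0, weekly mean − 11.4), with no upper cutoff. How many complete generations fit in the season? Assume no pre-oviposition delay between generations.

Weekly DD (7 × max(0, T̄ − 11.4)): 60.9, 84.7, 68.6, 37.1, 21.7, 105.7, 76.3, 53.2, 82.6.
Season total = 590.8 DD.
Complete generations = ⌊590.8 / 262⌋ = 2.

2 generations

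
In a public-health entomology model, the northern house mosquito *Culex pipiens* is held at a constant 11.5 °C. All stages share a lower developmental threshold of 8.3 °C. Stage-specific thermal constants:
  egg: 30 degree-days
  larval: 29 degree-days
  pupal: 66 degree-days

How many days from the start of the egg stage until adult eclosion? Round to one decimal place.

39.1 days

Daily accumulation at 11.5 °C = 11.5 − 8.3 = 3.2 DD/day.
Total K = 30 + 29 + 66 = 125 DD.
Total duration = 125 / 3.2 = 39.063 ≈ 39.1 days.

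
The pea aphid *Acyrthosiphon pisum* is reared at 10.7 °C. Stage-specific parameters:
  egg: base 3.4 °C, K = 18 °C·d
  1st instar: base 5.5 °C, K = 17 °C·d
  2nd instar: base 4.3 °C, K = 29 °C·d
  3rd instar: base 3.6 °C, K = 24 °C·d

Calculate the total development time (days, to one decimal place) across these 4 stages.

egg: 18 / (10.7 − 3.4) = 18 / 7.3 = 2.466 d.
1st instar: 17 / (10.7 − 5.5) = 17 / 5.2 = 3.269 d.
2nd instar: 29 / (10.7 − 4.3) = 29 / 6.4 = 4.531 d.
3rd instar: 24 / (10.7 − 3.6) = 24 / 7.1 = 3.380 d.
Sum = 13.647 ≈ 13.6 days.

13.6 days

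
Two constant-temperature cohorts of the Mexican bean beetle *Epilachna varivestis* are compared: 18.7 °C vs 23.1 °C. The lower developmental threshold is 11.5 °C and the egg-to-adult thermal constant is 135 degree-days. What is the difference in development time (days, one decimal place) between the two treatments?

7.1 days

At 18.7 °C: 135 / (18.7 − 11.5) = 135 / 7.2 = 18.750 d.
At 23.1 °C: 135 / (23.1 − 11.5) = 135 / 11.6 = 11.638 d.
Difference = |18.750 − 11.638| = 7.112 ≈ 7.1 days.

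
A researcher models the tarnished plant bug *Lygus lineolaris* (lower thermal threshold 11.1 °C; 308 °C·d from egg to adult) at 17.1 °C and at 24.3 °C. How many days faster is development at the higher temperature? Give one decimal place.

At 17.1 °C: 308 / (17.1 − 11.1) = 308 / 6.0 = 51.333 d.
At 24.3 °C: 308 / (24.3 − 11.1) = 308 / 13.2 = 23.333 d.
Difference = |51.333 − 23.333| = 28.000 ≈ 28.0 days.

28.0 days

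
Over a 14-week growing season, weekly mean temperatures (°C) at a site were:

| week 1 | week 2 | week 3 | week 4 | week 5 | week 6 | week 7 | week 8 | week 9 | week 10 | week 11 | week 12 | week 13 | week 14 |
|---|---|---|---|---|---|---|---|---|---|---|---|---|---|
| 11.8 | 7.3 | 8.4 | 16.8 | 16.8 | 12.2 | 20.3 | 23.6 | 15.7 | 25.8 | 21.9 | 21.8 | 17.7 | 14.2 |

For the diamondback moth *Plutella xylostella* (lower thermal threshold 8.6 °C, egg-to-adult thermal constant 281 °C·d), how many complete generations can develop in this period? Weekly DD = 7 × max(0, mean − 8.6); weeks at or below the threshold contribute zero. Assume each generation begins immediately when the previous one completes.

Weekly DD (7 × max(0, T̄ − 8.6)): 22.4, 0.0, 0.0, 57.4, 57.4, 25.2, 81.9, 105.0, 49.7, 120.4, 93.1, 92.4, 63.7, 39.2.
Season total = 807.8 DD.
Complete generations = ⌊807.8 / 281⌋ = 2.

2 generations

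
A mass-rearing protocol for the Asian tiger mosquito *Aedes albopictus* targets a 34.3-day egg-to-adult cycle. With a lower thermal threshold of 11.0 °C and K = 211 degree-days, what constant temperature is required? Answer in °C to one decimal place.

Required daily accumulation = 211 / 34.3 = 6.152 DD/day.
T = T_base + 6.152 = 11.0 + 6.152 = 17.152 ≈ 17.2 °C.

17.2 °C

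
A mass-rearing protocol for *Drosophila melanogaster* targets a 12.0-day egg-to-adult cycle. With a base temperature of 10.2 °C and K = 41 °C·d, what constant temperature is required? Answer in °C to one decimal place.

Required daily accumulation = 41 / 12.0 = 3.417 DD/day.
T = T_base + 3.417 = 10.2 + 3.417 = 13.617 ≈ 13.6 °C.

13.6 °C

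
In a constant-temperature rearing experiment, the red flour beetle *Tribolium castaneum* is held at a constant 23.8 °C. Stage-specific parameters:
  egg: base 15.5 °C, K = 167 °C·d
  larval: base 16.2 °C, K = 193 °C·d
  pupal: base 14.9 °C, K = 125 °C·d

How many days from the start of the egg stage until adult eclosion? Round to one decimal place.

egg: 167 / (23.8 − 15.5) = 167 / 8.3 = 20.120 d.
larval: 193 / (23.8 − 16.2) = 193 / 7.6 = 25.395 d.
pupal: 125 / (23.8 − 14.9) = 125 / 8.9 = 14.045 d.
Sum = 59.560 ≈ 59.6 days.

59.6 days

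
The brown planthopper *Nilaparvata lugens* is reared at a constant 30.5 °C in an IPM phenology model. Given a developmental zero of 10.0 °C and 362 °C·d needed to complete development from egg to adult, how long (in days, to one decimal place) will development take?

17.7 days

Daily accumulation = 30.5 − 10.0 = 20.5 DD/day.
Duration = 362 / 20.5 = 17.659 ≈ 17.7 days.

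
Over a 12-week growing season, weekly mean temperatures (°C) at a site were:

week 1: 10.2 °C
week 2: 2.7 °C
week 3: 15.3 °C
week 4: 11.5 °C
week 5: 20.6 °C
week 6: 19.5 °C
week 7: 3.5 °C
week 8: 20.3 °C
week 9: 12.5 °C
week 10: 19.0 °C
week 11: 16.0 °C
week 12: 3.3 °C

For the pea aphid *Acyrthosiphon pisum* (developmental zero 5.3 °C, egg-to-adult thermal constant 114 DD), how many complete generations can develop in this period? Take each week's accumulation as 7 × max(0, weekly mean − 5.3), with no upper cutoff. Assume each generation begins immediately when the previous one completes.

5 generations

Weekly DD (7 × max(0, T̄ − 5.3)): 34.3, 0.0, 70.0, 43.4, 107.1, 99.4, 0.0, 105.0, 50.4, 95.9, 74.9, 0.0.
Season total = 680.4 DD.
Complete generations = ⌊680.4 / 114⌋ = 5.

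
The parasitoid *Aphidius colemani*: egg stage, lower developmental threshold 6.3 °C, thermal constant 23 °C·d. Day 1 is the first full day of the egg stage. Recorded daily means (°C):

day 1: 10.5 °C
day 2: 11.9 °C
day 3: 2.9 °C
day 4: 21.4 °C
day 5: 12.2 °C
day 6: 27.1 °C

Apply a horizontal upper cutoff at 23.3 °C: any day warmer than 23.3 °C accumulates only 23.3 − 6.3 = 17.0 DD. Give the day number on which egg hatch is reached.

Daily DD above 6.3 °C (capped at 17.0): 4.2, 5.6, 0.0, 15.1, 5.9, 17.0.
Cumulative: 4.2, 9.8, 9.8, 24.9, 30.8, 47.8.
The total first reaches 23 DD on day 4.

day 4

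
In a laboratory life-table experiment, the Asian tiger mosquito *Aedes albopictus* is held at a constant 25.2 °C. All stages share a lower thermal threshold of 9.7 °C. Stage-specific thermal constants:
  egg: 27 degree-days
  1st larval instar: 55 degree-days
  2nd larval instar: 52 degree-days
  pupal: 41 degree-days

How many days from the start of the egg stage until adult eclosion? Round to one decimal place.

Daily accumulation at 25.2 °C = 25.2 − 9.7 = 15.5 DD/day.
Total K = 27 + 55 + 52 + 41 = 175 DD.
Total duration = 175 / 15.5 = 11.290 ≈ 11.3 days.

11.3 days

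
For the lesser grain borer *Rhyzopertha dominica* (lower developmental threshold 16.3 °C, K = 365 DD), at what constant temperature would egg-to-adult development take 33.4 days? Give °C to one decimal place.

Required daily accumulation = 365 / 33.4 = 10.928 DD/day.
T = T_base + 10.928 = 16.3 + 10.928 = 27.228 ≈ 27.2 °C.

27.2 °C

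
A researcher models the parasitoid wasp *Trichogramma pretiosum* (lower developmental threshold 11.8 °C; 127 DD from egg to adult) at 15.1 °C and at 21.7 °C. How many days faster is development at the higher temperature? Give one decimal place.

At 15.1 °C: 127 / (15.1 − 11.8) = 127 / 3.3 = 38.485 d.
At 21.7 °C: 127 / (21.7 − 11.8) = 127 / 9.9 = 12.828 d.
Difference = |38.485 − 12.828| = 25.657 ≈ 25.7 days.

25.7 days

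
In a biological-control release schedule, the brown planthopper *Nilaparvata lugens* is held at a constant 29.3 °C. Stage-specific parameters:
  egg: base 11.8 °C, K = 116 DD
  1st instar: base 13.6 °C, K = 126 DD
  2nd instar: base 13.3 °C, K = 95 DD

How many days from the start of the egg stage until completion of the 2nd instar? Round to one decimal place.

egg: 116 / (29.3 − 11.8) = 116 / 17.5 = 6.629 d.
1st instar: 126 / (29.3 − 13.6) = 126 / 15.7 = 8.025 d.
2nd instar: 95 / (29.3 − 13.3) = 95 / 16.0 = 5.938 d.
Sum = 20.592 ≈ 20.6 days.

20.6 days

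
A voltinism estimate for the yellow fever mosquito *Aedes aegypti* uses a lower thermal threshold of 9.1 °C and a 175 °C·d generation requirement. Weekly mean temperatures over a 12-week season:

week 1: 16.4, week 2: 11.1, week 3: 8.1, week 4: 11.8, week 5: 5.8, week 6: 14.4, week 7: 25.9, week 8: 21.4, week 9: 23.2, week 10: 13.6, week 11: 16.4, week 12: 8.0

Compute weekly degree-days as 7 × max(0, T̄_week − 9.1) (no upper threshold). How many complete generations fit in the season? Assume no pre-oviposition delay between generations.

Weekly DD (7 × max(0, T̄ − 9.1)): 51.1, 14.0, 0.0, 18.9, 0.0, 37.1, 117.6, 86.1, 98.7, 31.5, 51.1, 0.0.
Season total = 506.1 DD.
Complete generations = ⌊506.1 / 175⌋ = 2.

2 generations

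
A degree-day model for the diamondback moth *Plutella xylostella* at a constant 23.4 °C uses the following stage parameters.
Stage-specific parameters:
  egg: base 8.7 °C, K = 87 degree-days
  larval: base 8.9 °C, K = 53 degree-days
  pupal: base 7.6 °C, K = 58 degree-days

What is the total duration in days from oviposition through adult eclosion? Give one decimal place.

13.2 days

egg: 87 / (23.4 − 8.7) = 87 / 14.7 = 5.918 d.
larval: 53 / (23.4 − 8.9) = 53 / 14.5 = 3.655 d.
pupal: 58 / (23.4 − 7.6) = 58 / 15.8 = 3.671 d.
Sum = 13.244 ≈ 13.2 days.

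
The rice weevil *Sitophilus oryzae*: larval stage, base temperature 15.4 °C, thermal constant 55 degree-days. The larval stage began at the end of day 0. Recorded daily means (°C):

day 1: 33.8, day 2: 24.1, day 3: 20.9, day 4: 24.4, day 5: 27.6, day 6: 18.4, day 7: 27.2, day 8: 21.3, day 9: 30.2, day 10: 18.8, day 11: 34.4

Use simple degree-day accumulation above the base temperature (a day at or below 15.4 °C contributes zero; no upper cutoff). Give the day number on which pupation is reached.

Daily DD above 15.4 °C: 18.4, 8.7, 5.5, 9.0, 12.2, 3.0, 11.8, 5.9, 14.8, 3.4, 19.0.
Cumulative: 18.4, 27.1, 32.6, 41.6, 53.8, 56.8, 68.6, 74.5, 89.3, 92.7, 111.7.
The total first reaches 55 DD on day 6.

day 6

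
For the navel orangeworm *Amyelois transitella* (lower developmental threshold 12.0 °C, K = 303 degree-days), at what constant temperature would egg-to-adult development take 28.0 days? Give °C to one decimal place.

Required daily accumulation = 303 / 28.0 = 10.821 DD/day.
T = T_base + 10.821 = 12.0 + 10.821 = 22.821 ≈ 22.8 °C.

22.8 °C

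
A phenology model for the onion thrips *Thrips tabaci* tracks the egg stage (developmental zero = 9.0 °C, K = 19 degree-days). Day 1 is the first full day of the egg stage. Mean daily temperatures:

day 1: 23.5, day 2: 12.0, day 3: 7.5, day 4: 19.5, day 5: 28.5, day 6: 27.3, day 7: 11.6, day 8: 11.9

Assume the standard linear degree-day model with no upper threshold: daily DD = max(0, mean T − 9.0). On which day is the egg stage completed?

Daily DD above 9.0 °C: 14.5, 3.0, 0.0, 10.5, 19.5, 18.3, 2.6, 2.9.
Cumulative: 14.5, 17.5, 17.5, 28.0, 47.5, 65.8, 68.4, 71.3.
The total first reaches 19 DD on day 4.

day 4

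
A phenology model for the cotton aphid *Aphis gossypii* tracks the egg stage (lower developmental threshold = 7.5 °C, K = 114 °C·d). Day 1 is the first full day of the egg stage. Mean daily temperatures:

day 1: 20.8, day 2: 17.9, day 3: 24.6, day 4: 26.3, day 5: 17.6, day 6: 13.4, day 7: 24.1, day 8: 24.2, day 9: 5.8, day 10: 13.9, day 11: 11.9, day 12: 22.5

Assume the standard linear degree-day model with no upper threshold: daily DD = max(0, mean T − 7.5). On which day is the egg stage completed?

day 10

Daily DD above 7.5 °C: 13.3, 10.4, 17.1, 18.8, 10.1, 5.9, 16.6, 16.7, 0.0, 6.4, 4.4, 15.0.
Cumulative: 13.3, 23.7, 40.8, 59.6, 69.7, 75.6, 92.2, 108.9, 108.9, 115.3, 119.7, 134.7.
The total first reaches 114 DD on day 10.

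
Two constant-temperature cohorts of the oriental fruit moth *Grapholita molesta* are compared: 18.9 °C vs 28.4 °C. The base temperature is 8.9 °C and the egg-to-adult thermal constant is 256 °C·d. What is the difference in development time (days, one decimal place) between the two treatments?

12.5 days

At 18.9 °C: 256 / (18.9 − 8.9) = 256 / 10.0 = 25.600 d.
At 28.4 °C: 256 / (28.4 − 8.9) = 256 / 19.5 = 13.128 d.
Difference = |25.600 − 13.128| = 12.472 ≈ 12.5 days.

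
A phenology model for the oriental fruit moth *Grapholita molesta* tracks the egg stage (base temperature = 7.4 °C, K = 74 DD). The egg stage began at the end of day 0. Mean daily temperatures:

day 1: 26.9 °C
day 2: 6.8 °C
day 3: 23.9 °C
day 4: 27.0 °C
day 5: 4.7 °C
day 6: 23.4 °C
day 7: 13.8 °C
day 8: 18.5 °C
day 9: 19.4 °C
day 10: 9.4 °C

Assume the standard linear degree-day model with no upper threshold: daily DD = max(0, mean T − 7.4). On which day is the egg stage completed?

day 7

Daily DD above 7.4 °C: 19.5, 0.0, 16.5, 19.6, 0.0, 16.0, 6.4, 11.1, 12.0, 2.0.
Cumulative: 19.5, 19.5, 36.0, 55.6, 55.6, 71.6, 78.0, 89.1, 101.1, 103.1.
The total first reaches 74 DD on day 7.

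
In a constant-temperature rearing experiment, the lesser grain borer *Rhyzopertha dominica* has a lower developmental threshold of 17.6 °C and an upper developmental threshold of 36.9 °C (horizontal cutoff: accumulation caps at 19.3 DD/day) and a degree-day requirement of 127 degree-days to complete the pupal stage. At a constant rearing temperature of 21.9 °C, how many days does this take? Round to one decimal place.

29.5 days

Daily accumulation = 21.9 − 17.6 = 4.3 DD/day.
Duration = 127 / 4.3 = 29.535 ≈ 29.5 days.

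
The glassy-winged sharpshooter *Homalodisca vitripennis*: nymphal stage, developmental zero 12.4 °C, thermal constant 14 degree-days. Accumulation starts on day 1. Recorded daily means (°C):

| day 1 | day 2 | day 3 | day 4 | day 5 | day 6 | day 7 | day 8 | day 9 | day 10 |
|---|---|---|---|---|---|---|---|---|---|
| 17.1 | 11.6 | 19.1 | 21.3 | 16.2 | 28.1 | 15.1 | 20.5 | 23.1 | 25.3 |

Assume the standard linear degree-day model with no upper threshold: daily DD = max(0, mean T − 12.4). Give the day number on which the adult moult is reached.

Daily DD above 12.4 °C: 4.7, 0.0, 6.7, 8.9, 3.8, 15.7, 2.7, 8.1, 10.7, 12.9.
Cumulative: 4.7, 4.7, 11.4, 20.3, 24.1, 39.8, 42.5, 50.6, 61.3, 74.2.
The total first reaches 14 DD on day 4.

day 4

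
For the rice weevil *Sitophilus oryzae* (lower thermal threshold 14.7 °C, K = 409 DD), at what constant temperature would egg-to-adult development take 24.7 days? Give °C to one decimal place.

Required daily accumulation = 409 / 24.7 = 16.559 DD/day.
T = T_base + 16.559 = 14.7 + 16.559 = 31.259 ≈ 31.3 °C.

31.3 °C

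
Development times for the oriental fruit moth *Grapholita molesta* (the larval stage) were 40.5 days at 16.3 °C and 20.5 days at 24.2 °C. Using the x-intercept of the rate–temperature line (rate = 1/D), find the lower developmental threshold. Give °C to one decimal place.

8.2 °C

Under the model K = D·(T − T_b), so D₁·(T₁ − T_b) = D₂·(T₂ − T_b).
40.5·(16.3 − T_b) = 20.5·(24.2 − T_b)
T_b = (40.5·16.3 − 20.5·24.2) / (40.5 − 20.5) = 164.05 / 20.0 = 8.203 °C ≈ 8.2 °C.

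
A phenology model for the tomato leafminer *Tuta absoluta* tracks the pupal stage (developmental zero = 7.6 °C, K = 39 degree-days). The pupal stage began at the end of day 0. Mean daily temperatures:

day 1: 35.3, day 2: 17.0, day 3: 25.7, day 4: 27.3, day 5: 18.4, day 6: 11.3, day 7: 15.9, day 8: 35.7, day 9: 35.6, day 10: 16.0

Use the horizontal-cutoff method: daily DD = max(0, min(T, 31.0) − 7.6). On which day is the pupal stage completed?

day 3

Daily DD above 7.6 °C (capped at 23.4): 23.4, 9.4, 18.1, 19.7, 10.8, 3.7, 8.3, 23.4, 23.4, 8.4.
Cumulative: 23.4, 32.8, 50.9, 70.6, 81.4, 85.1, 93.4, 116.8, 140.2, 148.6.
The total first reaches 39 DD on day 3.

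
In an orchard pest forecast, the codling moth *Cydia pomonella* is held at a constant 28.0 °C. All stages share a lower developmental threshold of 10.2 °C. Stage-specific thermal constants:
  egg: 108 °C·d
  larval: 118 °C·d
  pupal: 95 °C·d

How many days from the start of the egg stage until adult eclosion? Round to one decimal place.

18.0 days

Daily accumulation at 28.0 °C = 28.0 − 10.2 = 17.8 DD/day.
Total K = 108 + 118 + 95 = 321 DD.
Total duration = 321 / 17.8 = 18.034 ≈ 18.0 days.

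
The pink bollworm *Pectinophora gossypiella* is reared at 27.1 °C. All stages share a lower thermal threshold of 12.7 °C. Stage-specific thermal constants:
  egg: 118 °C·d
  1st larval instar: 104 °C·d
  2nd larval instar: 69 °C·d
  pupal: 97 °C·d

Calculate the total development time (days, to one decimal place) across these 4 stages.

Daily accumulation at 27.1 °C = 27.1 − 12.7 = 14.4 DD/day.
Total K = 118 + 104 + 69 + 97 = 388 DD.
Total duration = 388 / 14.4 = 26.944 ≈ 26.9 days.

26.9 days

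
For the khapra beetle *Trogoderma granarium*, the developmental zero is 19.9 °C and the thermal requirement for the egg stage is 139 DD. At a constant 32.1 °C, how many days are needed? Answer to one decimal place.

Daily accumulation = 32.1 − 19.9 = 12.2 DD/day.
Duration = 139 / 12.2 = 11.393 ≈ 11.4 days.

11.4 days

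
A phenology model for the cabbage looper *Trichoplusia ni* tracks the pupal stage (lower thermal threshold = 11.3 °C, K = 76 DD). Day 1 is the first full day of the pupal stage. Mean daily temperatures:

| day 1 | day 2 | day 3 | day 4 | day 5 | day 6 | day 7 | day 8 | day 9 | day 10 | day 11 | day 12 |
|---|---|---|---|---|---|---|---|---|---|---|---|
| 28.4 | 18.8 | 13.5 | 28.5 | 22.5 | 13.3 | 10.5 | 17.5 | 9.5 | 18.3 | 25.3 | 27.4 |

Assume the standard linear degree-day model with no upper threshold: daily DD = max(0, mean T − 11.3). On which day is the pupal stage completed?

Daily DD above 11.3 °C: 17.1, 7.5, 2.2, 17.2, 11.2, 2.0, 0.0, 6.2, 0.0, 7.0, 14.0, 16.1.
Cumulative: 17.1, 24.6, 26.8, 44.0, 55.2, 57.2, 57.2, 63.4, 63.4, 70.4, 84.4, 100.5.
The total first reaches 76 DD on day 11.

day 11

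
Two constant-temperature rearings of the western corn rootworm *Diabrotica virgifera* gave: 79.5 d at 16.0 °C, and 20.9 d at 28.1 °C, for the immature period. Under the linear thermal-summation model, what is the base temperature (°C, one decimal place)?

Under the model K = D·(T − T_b), so D₁·(T₁ − T_b) = D₂·(T₂ − T_b).
79.5·(16.0 − T_b) = 20.9·(28.1 − T_b)
T_b = (79.5·16.0 − 20.9·28.1) / (79.5 − 20.9) = 684.71 / 58.6 = 11.684 °C ≈ 11.7 °C.

11.7 °C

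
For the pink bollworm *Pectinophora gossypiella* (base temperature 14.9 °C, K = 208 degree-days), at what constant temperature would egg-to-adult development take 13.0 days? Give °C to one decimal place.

Required daily accumulation = 208 / 13.0 = 16.000 DD/day.
T = T_base + 16.000 = 14.9 + 16.000 = 30.900 ≈ 30.9 °C.

30.9 °C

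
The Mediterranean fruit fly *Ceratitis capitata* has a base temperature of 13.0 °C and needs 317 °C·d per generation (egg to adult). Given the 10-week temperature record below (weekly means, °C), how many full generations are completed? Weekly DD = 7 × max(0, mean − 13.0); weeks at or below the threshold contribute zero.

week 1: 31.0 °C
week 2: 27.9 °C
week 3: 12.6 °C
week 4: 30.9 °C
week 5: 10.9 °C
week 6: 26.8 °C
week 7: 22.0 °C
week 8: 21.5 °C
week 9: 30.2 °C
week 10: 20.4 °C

2 generations

Weekly DD (7 × max(0, T̄ − 13.0)): 126.0, 104.3, 0.0, 125.3, 0.0, 96.6, 63.0, 59.5, 120.4, 51.8.
Season total = 746.9 DD.
Complete generations = ⌊746.9 / 317⌋ = 2.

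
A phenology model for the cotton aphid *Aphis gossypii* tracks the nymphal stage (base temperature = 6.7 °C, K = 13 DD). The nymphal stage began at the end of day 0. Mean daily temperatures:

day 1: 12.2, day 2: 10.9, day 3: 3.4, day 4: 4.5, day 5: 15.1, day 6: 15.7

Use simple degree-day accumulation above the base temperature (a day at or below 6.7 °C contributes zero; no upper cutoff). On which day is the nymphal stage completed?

Daily DD above 6.7 °C: 5.5, 4.2, 0.0, 0.0, 8.4, 9.0.
Cumulative: 5.5, 9.7, 9.7, 9.7, 18.1, 27.1.
The total first reaches 13 DD on day 5.

day 5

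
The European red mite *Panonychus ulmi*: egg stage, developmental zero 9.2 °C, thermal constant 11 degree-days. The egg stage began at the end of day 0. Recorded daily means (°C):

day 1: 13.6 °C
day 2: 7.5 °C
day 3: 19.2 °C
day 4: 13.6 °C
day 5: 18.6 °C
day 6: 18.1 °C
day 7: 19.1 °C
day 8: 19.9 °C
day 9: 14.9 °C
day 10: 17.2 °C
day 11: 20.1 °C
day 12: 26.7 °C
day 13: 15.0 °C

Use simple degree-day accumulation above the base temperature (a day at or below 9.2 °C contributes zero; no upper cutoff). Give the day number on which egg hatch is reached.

Daily DD above 9.2 °C: 4.4, 0.0, 10.0, 4.4, 9.4, 8.9, 9.9, 10.7, 5.7, 8.0, 10.9, 17.5, 5.8.
Cumulative: 4.4, 4.4, 14.4, 18.8, 28.2, 37.1, 47.0, 57.7, 63.4, 71.4, 82.3, 99.8, 105.6.
The total first reaches 11 DD on day 3.

day 3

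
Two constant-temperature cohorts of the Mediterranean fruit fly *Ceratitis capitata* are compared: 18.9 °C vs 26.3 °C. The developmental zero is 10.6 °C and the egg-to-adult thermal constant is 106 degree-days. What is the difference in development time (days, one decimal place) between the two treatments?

At 18.9 °C: 106 / (18.9 − 10.6) = 106 / 8.3 = 12.771 d.
At 26.3 °C: 106 / (26.3 − 10.6) = 106 / 15.7 = 6.752 d.
Difference = |12.771 − 6.752| = 6.019 ≈ 6.0 days.

6.0 days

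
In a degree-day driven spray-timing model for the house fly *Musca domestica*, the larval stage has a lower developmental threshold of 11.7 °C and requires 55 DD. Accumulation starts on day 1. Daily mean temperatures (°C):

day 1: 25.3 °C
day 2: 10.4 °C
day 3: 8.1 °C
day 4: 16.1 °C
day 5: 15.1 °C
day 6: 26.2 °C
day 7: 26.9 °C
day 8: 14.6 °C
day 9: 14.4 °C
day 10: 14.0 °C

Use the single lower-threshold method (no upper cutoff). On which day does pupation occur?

day 9

Daily DD above 11.7 °C: 13.6, 0.0, 0.0, 4.4, 3.4, 14.5, 15.2, 2.9, 2.7, 2.3.
Cumulative: 13.6, 13.6, 13.6, 18.0, 21.4, 35.9, 51.1, 54.0, 56.7, 59.0.
The total first reaches 55 DD on day 9.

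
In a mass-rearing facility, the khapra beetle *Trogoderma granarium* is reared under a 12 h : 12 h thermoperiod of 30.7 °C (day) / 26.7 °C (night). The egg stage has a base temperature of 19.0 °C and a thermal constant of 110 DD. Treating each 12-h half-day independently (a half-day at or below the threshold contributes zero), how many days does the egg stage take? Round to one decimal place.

Day half: max(0, 30.7 − 19.0) × 0.5 = 11.7 × 0.5 = 5.85 DD.
Night half: max(0, 26.7 − 19.0) × 0.5 = 7.7 × 0.5 = 3.85 DD.
Per 24 h: 9.70 DD/day.
Duration = 110 / 9.70 = 11.340 ≈ 11.3 days.

11.3 days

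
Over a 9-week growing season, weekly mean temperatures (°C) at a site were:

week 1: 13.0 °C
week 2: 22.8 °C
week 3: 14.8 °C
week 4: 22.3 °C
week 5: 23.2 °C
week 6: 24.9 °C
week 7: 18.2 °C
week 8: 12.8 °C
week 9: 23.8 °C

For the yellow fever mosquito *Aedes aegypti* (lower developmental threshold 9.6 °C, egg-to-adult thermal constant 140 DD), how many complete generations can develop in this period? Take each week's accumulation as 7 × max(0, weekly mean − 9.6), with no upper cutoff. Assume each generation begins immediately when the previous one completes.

4 generations

Weekly DD (7 × max(0, T̄ − 9.6)): 23.8, 92.4, 36.4, 88.9, 95.2, 107.1, 60.2, 22.4, 99.4.
Season total = 625.8 DD.
Complete generations = ⌊625.8 / 140⌋ = 4.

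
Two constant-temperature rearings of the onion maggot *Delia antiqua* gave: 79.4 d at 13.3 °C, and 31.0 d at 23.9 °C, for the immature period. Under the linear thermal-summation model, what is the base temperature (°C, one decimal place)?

6.5 °C

Under the model K = D·(T − T_b), so D₁·(T₁ − T_b) = D₂·(T₂ − T_b).
79.4·(13.3 − T_b) = 31.0·(23.9 − T_b)
T_b = (79.4·13.3 − 31.0·23.9) / (79.4 − 31.0) = 315.12 / 48.4 = 6.511 °C ≈ 6.5 °C.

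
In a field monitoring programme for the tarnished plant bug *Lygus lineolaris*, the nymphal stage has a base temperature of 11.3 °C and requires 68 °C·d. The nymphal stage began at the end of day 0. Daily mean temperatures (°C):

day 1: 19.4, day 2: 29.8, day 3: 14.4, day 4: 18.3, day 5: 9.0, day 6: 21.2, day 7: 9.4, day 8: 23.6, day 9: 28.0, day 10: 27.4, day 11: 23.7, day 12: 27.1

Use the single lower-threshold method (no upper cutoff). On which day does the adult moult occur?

day 9

Daily DD above 11.3 °C: 8.1, 18.5, 3.1, 7.0, 0.0, 9.9, 0.0, 12.3, 16.7, 16.1, 12.4, 15.8.
Cumulative: 8.1, 26.6, 29.7, 36.7, 36.7, 46.6, 46.6, 58.9, 75.6, 91.7, 104.1, 119.9.
The total first reaches 68 DD on day 9.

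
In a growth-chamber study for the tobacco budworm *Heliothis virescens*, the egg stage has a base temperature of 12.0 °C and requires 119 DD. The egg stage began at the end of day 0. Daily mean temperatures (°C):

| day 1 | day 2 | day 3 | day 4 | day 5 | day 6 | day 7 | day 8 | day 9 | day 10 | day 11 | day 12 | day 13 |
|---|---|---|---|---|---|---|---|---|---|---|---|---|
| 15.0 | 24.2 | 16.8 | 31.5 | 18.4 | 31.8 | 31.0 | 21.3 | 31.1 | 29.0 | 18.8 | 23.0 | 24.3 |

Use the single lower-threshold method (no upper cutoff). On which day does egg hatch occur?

day 10

Daily DD above 12.0 °C: 3.0, 12.2, 4.8, 19.5, 6.4, 19.8, 19.0, 9.3, 19.1, 17.0, 6.8, 11.0, 12.3.
Cumulative: 3.0, 15.2, 20.0, 39.5, 45.9, 65.7, 84.7, 94.0, 113.1, 130.1, 136.9, 147.9, 160.2.
The total first reaches 119 DD on day 10.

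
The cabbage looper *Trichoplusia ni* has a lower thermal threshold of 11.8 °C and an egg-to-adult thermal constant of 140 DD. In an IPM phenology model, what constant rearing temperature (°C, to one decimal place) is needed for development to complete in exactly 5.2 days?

38.7 °C

Required daily accumulation = 140 / 5.2 = 26.923 DD/day.
T = T_base + 26.923 = 11.8 + 26.923 = 38.723 ≈ 38.7 °C.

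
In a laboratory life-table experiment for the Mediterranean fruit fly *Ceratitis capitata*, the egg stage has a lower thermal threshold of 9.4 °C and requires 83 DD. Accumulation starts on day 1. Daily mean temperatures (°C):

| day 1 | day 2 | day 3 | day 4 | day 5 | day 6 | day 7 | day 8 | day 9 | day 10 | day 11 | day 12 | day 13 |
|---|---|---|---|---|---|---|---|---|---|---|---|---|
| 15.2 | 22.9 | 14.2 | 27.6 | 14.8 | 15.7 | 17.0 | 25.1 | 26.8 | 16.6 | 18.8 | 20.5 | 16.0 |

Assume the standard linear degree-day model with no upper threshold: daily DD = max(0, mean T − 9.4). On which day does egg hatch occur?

Daily DD above 9.4 °C: 5.8, 13.5, 4.8, 18.2, 5.4, 6.3, 7.6, 15.7, 17.4, 7.2, 9.4, 11.1, 6.6.
Cumulative: 5.8, 19.3, 24.1, 42.3, 47.7, 54.0, 61.6, 77.3, 94.7, 101.9, 111.3, 122.4, 129.0.
The total first reaches 83 DD on day 9.

day 9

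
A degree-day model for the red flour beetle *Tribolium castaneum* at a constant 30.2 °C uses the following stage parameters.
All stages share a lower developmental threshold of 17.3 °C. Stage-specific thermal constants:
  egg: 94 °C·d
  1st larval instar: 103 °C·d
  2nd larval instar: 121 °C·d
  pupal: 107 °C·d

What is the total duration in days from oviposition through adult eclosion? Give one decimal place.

Daily accumulation at 30.2 °C = 30.2 − 17.3 = 12.9 DD/day.
Total K = 94 + 103 + 121 + 107 = 425 DD.
Total duration = 425 / 12.9 = 32.946 ≈ 32.9 days.

32.9 days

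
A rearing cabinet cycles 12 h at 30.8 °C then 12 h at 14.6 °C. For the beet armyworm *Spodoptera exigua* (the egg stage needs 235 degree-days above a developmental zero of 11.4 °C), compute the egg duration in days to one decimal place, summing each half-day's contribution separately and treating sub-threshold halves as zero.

Day half: max(0, 30.8 − 11.4) × 0.5 = 19.4 × 0.5 = 9.70 DD.
Night half: max(0, 14.6 − 11.4) × 0.5 = 3.2 × 0.5 = 1.60 DD.
Per 24 h: 11.30 DD/day.
Duration = 235 / 11.30 = 20.796 ≈ 20.8 days.

20.8 days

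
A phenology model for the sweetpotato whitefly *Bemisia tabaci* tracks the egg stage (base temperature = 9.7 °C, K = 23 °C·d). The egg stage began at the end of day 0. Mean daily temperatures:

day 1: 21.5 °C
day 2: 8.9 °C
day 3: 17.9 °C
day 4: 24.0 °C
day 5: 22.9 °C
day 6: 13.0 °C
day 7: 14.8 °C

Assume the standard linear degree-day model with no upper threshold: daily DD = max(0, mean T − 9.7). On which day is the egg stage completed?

Daily DD above 9.7 °C: 11.8, 0.0, 8.2, 14.3, 13.2, 3.3, 5.1.
Cumulative: 11.8, 11.8, 20.0, 34.3, 47.5, 50.8, 55.9.
The total first reaches 23 DD on day 4.

day 4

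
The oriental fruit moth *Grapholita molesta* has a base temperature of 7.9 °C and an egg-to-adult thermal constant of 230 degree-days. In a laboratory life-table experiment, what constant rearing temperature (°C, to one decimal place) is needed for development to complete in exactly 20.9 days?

18.9 °C

Required daily accumulation = 230 / 20.9 = 11.005 DD/day.
T = T_base + 11.005 = 7.9 + 11.005 = 18.905 ≈ 18.9 °C.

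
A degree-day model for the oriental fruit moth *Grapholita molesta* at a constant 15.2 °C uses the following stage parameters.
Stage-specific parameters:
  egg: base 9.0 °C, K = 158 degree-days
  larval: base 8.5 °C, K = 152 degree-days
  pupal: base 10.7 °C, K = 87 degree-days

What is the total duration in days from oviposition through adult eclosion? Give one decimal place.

67.5 days

egg: 158 / (15.2 − 9.0) = 158 / 6.2 = 25.484 d.
larval: 152 / (15.2 − 8.5) = 152 / 6.7 = 22.687 d.
pupal: 87 / (15.2 − 10.7) = 87 / 4.5 = 19.333 d.
Sum = 67.504 ≈ 67.5 days.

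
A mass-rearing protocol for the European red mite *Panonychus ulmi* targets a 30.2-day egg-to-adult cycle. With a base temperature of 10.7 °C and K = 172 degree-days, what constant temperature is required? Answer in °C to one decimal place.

16.4 °C

Required daily accumulation = 172 / 30.2 = 5.695 DD/day.
T = T_base + 5.695 = 10.7 + 5.695 = 16.395 ≈ 16.4 °C.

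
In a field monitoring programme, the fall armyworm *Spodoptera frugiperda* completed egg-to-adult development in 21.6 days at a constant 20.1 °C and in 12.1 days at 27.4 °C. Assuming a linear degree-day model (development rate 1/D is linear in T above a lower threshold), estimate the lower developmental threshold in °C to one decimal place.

10.8 °C

Under the model K = D·(T − T_b), so D₁·(T₁ − T_b) = D₂·(T₂ − T_b).
21.6·(20.1 − T_b) = 12.1·(27.4 − T_b)
T_b = (21.6·20.1 − 12.1·27.4) / (21.6 − 12.1) = 102.62 / 9.5 = 10.802 °C ≈ 10.8 °C.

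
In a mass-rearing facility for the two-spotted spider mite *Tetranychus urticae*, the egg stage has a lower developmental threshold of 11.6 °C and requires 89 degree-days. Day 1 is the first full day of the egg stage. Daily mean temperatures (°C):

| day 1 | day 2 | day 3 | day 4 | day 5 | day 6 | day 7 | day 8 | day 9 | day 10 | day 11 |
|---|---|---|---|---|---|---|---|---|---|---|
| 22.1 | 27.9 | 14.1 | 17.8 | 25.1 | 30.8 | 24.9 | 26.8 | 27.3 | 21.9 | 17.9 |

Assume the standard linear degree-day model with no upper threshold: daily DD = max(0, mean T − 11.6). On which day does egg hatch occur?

Daily DD above 11.6 °C: 10.5, 16.3, 2.5, 6.2, 13.5, 19.2, 13.3, 15.2, 15.7, 10.3, 6.3.
Cumulative: 10.5, 26.8, 29.3, 35.5, 49.0, 68.2, 81.5, 96.7, 112.4, 122.7, 129.0.
The total first reaches 89 DD on day 8.

day 8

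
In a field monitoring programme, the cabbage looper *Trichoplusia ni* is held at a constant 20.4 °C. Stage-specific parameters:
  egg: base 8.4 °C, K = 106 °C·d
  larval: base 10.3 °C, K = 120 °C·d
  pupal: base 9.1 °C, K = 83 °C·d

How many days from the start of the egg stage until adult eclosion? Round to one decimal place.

egg: 106 / (20.4 − 8.4) = 106 / 12.0 = 8.833 d.
larval: 120 / (20.4 − 10.3) = 120 / 10.1 = 11.881 d.
pupal: 83 / (20.4 − 9.1) = 83 / 11.3 = 7.345 d.
Sum = 28.060 ≈ 28.1 days.

28.1 days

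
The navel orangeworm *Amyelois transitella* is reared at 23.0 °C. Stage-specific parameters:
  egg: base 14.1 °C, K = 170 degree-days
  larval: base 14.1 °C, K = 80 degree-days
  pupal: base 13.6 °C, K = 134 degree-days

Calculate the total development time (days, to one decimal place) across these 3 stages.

egg: 170 / (23.0 − 14.1) = 170 / 8.9 = 19.101 d.
larval: 80 / (23.0 − 14.1) = 80 / 8.9 = 8.989 d.
pupal: 134 / (23.0 − 13.6) = 134 / 9.4 = 14.255 d.
Sum = 42.345 ≈ 42.3 days.

42.3 days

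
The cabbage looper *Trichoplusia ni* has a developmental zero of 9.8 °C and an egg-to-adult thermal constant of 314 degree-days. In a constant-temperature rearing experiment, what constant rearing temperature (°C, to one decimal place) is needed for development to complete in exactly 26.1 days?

Required daily accumulation = 314 / 26.1 = 12.031 DD/day.
T = T_base + 12.031 = 9.8 + 12.031 = 21.831 ≈ 21.8 °C.

21.8 °C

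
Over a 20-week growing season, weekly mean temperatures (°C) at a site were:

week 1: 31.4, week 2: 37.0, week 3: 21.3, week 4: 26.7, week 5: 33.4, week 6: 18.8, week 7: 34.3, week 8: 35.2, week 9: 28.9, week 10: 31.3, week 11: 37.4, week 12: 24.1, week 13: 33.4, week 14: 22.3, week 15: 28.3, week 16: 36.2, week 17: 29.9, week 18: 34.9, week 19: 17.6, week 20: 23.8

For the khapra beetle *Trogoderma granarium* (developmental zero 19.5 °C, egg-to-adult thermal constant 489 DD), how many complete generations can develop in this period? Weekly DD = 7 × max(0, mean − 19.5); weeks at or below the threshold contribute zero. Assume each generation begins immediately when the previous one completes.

Weekly DD (7 × max(0, T̄ − 19.5)): 83.3, 122.5, 12.6, 50.4, 97.3, 0.0, 103.6, 109.9, 65.8, 82.6, 125.3, 32.2, 97.3, 19.6, 61.6, 116.9, 72.8, 107.8, 0.0, 30.1.
Season total = 1391.6 DD.
Complete generations = ⌊1391.6 / 489⌋ = 2.

2 generations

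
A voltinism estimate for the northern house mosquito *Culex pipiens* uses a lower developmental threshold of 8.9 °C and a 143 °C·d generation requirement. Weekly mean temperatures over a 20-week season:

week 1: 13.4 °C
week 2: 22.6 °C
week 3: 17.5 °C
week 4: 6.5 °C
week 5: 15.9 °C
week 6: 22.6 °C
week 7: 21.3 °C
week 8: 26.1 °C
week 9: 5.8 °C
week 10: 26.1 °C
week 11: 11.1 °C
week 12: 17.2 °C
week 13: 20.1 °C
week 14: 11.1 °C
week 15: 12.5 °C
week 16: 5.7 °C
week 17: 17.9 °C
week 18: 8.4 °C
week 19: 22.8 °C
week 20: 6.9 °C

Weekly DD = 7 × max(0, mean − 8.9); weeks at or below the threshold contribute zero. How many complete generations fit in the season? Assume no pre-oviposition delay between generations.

7 generations

Weekly DD (7 × max(0, T̄ − 8.9)): 31.5, 95.9, 60.2, 0.0, 49.0, 95.9, 86.8, 120.4, 0.0, 120.4, 15.4, 58.1, 78.4, 15.4, 25.2, 0.0, 63.0, 0.0, 97.3, 0.0.
Season total = 1012.9 DD.
Complete generations = ⌊1012.9 / 143⌋ = 7.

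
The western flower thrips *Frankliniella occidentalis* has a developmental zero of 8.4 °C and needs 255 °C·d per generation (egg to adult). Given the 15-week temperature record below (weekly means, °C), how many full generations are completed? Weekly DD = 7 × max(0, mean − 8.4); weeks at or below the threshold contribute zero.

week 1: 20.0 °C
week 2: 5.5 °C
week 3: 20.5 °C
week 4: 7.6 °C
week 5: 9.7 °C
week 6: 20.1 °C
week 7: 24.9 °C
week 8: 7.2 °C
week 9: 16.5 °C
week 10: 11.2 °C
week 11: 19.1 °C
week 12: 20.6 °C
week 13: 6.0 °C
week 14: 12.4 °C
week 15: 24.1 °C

2 generations

Weekly DD (7 × max(0, T̄ − 8.4)): 81.2, 0.0, 84.7, 0.0, 9.1, 81.9, 115.5, 0.0, 56.7, 19.6, 74.9, 85.4, 0.0, 28.0, 109.9.
Season total = 746.9 DD.
Complete generations = ⌊746.9 / 255⌋ = 2.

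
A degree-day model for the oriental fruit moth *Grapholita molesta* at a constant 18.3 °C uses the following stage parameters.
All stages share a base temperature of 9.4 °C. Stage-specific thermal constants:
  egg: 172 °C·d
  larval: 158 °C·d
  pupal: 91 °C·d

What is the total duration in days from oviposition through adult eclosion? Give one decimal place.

Daily accumulation at 18.3 °C = 18.3 − 9.4 = 8.9 DD/day.
Total K = 172 + 158 + 91 = 421 DD.
Total duration = 421 / 8.9 = 47.303 ≈ 47.3 days.

47.3 days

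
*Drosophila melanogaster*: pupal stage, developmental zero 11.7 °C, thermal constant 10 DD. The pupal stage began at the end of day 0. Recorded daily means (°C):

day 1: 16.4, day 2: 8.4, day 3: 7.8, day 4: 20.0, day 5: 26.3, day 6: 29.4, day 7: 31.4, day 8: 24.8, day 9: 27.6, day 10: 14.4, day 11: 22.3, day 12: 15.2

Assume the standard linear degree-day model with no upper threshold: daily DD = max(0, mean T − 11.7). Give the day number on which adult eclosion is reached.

Daily DD above 11.7 °C: 4.7, 0.0, 0.0, 8.3, 14.6, 17.7, 19.7, 13.1, 15.9, 2.7, 10.6, 3.5.
Cumulative: 4.7, 4.7, 4.7, 13.0, 27.6, 45.3, 65.0, 78.1, 94.0, 96.7, 107.3, 110.8.
The total first reaches 10 DD on day 4.

day 4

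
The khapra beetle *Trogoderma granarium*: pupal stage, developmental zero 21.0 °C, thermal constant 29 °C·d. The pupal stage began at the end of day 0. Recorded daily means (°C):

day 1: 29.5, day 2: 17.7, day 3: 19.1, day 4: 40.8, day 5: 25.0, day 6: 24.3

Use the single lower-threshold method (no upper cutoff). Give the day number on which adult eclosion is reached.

Daily DD above 21.0 °C: 8.5, 0.0, 0.0, 19.8, 4.0, 3.3.
Cumulative: 8.5, 8.5, 8.5, 28.3, 32.3, 35.6.
The total first reaches 29 DD on day 5.

day 5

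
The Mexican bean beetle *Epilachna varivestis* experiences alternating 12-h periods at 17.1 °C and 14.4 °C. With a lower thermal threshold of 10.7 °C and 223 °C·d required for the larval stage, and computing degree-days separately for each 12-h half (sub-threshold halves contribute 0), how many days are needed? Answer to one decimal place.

Day half: max(0, 17.1 − 10.7) × 0.5 = 6.4 × 0.5 = 3.20 DD.
Night half: max(0, 14.4 − 10.7) × 0.5 = 3.7 × 0.5 = 1.85 DD.
Per 24 h: 5.05 DD/day.
Duration = 223 / 5.05 = 44.158 ≈ 44.2 days.

44.2 days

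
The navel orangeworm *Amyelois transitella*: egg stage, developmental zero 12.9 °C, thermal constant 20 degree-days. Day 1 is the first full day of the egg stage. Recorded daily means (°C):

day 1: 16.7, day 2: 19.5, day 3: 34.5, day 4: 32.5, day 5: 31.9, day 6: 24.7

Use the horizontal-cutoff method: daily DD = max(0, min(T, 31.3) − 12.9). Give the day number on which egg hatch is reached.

Daily DD above 12.9 °C (capped at 18.4): 3.8, 6.6, 18.4, 18.4, 18.4, 11.8.
Cumulative: 3.8, 10.4, 28.8, 47.2, 65.6, 77.4.
The total first reaches 20 DD on day 3.

day 3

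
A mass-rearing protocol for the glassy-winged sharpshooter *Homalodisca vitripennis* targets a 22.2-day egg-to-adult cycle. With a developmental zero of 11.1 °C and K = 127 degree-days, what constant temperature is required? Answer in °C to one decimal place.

16.8 °C

Required daily accumulation = 127 / 22.2 = 5.721 DD/day.
T = T_base + 5.721 = 11.1 + 5.721 = 16.821 ≈ 16.8 °C.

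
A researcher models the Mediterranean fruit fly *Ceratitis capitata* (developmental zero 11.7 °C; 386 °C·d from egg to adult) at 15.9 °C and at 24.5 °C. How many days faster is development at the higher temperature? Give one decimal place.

61.7 days

At 15.9 °C: 386 / (15.9 − 11.7) = 386 / 4.2 = 91.905 d.
At 24.5 °C: 386 / (24.5 − 11.7) = 386 / 12.8 = 30.156 d.
Difference = |91.905 − 30.156| = 61.749 ≈ 61.7 days.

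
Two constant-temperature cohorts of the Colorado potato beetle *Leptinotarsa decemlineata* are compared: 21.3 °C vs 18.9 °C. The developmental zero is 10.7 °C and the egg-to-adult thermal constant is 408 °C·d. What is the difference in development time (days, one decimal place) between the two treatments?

11.3 days

At 21.3 °C: 408 / (21.3 − 10.7) = 408 / 10.6 = 38.491 d.
At 18.9 °C: 408 / (18.9 − 10.7) = 408 / 8.2 = 49.756 d.
Difference = |38.491 − 49.756| = 11.266 ≈ 11.3 days.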